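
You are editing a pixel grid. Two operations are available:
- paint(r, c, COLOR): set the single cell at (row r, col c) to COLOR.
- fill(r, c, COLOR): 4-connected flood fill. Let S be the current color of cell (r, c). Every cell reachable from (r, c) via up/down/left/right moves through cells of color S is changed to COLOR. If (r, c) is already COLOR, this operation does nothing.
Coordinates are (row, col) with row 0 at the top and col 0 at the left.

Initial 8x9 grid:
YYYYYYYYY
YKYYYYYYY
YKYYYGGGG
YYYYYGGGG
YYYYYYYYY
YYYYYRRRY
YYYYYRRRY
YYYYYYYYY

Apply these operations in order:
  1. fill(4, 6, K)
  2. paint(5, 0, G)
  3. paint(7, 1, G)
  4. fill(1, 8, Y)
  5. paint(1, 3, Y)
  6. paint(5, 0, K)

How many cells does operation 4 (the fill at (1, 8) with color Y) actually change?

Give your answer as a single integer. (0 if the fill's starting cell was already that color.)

Answer: 56

Derivation:
After op 1 fill(4,6,K) [56 cells changed]:
KKKKKKKKK
KKKKKKKKK
KKKKKGGGG
KKKKKGGGG
KKKKKKKKK
KKKKKRRRK
KKKKKRRRK
KKKKKKKKK
After op 2 paint(5,0,G):
KKKKKKKKK
KKKKKKKKK
KKKKKGGGG
KKKKKGGGG
KKKKKKKKK
GKKKKRRRK
KKKKKRRRK
KKKKKKKKK
After op 3 paint(7,1,G):
KKKKKKKKK
KKKKKKKKK
KKKKKGGGG
KKKKKGGGG
KKKKKKKKK
GKKKKRRRK
KKKKKRRRK
KGKKKKKKK
After op 4 fill(1,8,Y) [56 cells changed]:
YYYYYYYYY
YYYYYYYYY
YYYYYGGGG
YYYYYGGGG
YYYYYYYYY
GYYYYRRRY
YYYYYRRRY
YGYYYYYYY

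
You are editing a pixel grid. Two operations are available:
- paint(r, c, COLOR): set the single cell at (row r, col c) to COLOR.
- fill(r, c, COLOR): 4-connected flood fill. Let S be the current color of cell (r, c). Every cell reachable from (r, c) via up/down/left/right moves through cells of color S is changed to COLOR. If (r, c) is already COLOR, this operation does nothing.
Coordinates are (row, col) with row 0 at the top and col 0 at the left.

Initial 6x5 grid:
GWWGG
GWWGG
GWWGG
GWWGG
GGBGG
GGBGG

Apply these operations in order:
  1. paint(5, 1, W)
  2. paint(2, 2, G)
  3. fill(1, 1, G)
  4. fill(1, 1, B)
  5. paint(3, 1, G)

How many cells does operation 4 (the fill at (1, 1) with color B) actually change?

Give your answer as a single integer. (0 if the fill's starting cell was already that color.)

Answer: 27

Derivation:
After op 1 paint(5,1,W):
GWWGG
GWWGG
GWWGG
GWWGG
GGBGG
GWBGG
After op 2 paint(2,2,G):
GWWGG
GWWGG
GWGGG
GWWGG
GGBGG
GWBGG
After op 3 fill(1,1,G) [7 cells changed]:
GGGGG
GGGGG
GGGGG
GGGGG
GGBGG
GWBGG
After op 4 fill(1,1,B) [27 cells changed]:
BBBBB
BBBBB
BBBBB
BBBBB
BBBBB
BWBBB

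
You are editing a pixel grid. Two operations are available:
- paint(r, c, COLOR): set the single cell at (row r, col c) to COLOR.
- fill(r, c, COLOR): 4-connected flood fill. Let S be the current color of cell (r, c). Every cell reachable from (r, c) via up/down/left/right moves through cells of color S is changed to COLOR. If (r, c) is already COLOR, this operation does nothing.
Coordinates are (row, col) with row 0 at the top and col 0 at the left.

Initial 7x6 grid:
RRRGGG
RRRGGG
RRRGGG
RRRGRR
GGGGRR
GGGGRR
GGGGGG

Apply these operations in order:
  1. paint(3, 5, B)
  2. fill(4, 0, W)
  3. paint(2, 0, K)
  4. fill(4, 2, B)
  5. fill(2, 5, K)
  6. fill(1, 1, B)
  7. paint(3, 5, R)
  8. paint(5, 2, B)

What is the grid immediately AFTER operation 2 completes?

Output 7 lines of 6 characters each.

Answer: RRRWWW
RRRWWW
RRRWWW
RRRWRB
WWWWRR
WWWWRR
WWWWWW

Derivation:
After op 1 paint(3,5,B):
RRRGGG
RRRGGG
RRRGGG
RRRGRB
GGGGRR
GGGGRR
GGGGGG
After op 2 fill(4,0,W) [24 cells changed]:
RRRWWW
RRRWWW
RRRWWW
RRRWRB
WWWWRR
WWWWRR
WWWWWW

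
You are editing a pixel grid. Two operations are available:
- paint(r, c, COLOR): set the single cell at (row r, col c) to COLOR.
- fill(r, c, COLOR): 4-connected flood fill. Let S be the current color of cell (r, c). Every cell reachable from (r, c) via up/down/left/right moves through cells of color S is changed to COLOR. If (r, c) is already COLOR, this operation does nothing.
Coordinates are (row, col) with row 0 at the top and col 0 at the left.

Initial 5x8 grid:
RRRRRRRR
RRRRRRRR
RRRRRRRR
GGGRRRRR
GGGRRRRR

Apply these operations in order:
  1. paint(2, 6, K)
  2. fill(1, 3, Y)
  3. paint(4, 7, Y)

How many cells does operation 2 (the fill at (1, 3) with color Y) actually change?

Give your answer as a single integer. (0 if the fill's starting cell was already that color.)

Answer: 33

Derivation:
After op 1 paint(2,6,K):
RRRRRRRR
RRRRRRRR
RRRRRRKR
GGGRRRRR
GGGRRRRR
After op 2 fill(1,3,Y) [33 cells changed]:
YYYYYYYY
YYYYYYYY
YYYYYYKY
GGGYYYYY
GGGYYYYY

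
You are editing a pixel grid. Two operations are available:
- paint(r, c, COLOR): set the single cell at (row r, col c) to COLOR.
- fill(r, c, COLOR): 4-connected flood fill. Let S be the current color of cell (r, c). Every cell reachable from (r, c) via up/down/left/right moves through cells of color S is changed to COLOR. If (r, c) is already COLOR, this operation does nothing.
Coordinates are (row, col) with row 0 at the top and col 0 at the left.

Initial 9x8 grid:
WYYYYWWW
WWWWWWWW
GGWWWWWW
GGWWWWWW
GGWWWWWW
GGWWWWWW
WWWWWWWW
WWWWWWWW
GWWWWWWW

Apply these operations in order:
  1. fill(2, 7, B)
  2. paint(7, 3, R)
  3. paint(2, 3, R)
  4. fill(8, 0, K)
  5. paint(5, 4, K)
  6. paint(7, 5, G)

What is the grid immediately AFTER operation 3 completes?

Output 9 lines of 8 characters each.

Answer: BYYYYBBB
BBBBBBBB
GGBRBBBB
GGBBBBBB
GGBBBBBB
GGBBBBBB
BBBBBBBB
BBBRBBBB
GBBBBBBB

Derivation:
After op 1 fill(2,7,B) [59 cells changed]:
BYYYYBBB
BBBBBBBB
GGBBBBBB
GGBBBBBB
GGBBBBBB
GGBBBBBB
BBBBBBBB
BBBBBBBB
GBBBBBBB
After op 2 paint(7,3,R):
BYYYYBBB
BBBBBBBB
GGBBBBBB
GGBBBBBB
GGBBBBBB
GGBBBBBB
BBBBBBBB
BBBRBBBB
GBBBBBBB
After op 3 paint(2,3,R):
BYYYYBBB
BBBBBBBB
GGBRBBBB
GGBBBBBB
GGBBBBBB
GGBBBBBB
BBBBBBBB
BBBRBBBB
GBBBBBBB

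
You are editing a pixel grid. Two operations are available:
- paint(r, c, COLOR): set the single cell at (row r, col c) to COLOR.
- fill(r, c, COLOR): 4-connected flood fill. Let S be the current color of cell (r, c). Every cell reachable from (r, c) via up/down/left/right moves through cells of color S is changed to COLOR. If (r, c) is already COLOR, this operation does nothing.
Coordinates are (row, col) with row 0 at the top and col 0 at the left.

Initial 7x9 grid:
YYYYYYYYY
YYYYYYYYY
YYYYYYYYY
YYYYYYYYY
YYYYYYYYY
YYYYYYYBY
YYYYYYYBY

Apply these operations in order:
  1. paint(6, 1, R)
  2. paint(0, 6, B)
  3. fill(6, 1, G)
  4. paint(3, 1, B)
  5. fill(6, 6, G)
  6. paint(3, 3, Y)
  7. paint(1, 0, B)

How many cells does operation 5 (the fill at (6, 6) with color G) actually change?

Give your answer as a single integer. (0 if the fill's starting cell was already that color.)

Answer: 58

Derivation:
After op 1 paint(6,1,R):
YYYYYYYYY
YYYYYYYYY
YYYYYYYYY
YYYYYYYYY
YYYYYYYYY
YYYYYYYBY
YRYYYYYBY
After op 2 paint(0,6,B):
YYYYYYBYY
YYYYYYYYY
YYYYYYYYY
YYYYYYYYY
YYYYYYYYY
YYYYYYYBY
YRYYYYYBY
After op 3 fill(6,1,G) [1 cells changed]:
YYYYYYBYY
YYYYYYYYY
YYYYYYYYY
YYYYYYYYY
YYYYYYYYY
YYYYYYYBY
YGYYYYYBY
After op 4 paint(3,1,B):
YYYYYYBYY
YYYYYYYYY
YYYYYYYYY
YBYYYYYYY
YYYYYYYYY
YYYYYYYBY
YGYYYYYBY
After op 5 fill(6,6,G) [58 cells changed]:
GGGGGGBGG
GGGGGGGGG
GGGGGGGGG
GBGGGGGGG
GGGGGGGGG
GGGGGGGBG
GGGGGGGBG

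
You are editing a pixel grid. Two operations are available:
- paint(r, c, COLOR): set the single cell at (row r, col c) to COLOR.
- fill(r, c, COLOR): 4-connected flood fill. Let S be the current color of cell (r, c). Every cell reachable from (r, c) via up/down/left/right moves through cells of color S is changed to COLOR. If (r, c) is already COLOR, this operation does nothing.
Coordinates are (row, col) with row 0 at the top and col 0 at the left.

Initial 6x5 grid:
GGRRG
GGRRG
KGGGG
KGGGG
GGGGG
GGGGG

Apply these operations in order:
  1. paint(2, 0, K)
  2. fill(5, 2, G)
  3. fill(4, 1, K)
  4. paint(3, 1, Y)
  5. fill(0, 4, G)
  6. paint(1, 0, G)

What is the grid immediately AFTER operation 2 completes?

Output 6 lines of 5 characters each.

After op 1 paint(2,0,K):
GGRRG
GGRRG
KGGGG
KGGGG
GGGGG
GGGGG
After op 2 fill(5,2,G) [0 cells changed]:
GGRRG
GGRRG
KGGGG
KGGGG
GGGGG
GGGGG

Answer: GGRRG
GGRRG
KGGGG
KGGGG
GGGGG
GGGGG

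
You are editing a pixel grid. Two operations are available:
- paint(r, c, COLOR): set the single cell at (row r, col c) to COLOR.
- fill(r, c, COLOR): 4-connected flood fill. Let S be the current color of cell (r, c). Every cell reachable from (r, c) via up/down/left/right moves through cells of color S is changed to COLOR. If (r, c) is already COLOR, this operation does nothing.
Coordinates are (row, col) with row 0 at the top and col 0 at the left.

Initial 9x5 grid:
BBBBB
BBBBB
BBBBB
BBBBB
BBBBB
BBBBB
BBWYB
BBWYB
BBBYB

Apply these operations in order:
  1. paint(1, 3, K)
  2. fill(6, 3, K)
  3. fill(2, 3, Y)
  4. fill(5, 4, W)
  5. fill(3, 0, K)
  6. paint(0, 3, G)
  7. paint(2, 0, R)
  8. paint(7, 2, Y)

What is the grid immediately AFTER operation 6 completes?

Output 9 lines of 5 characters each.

After op 1 paint(1,3,K):
BBBBB
BBBKB
BBBBB
BBBBB
BBBBB
BBBBB
BBWYB
BBWYB
BBBYB
After op 2 fill(6,3,K) [3 cells changed]:
BBBBB
BBBKB
BBBBB
BBBBB
BBBBB
BBBBB
BBWKB
BBWKB
BBBKB
After op 3 fill(2,3,Y) [39 cells changed]:
YYYYY
YYYKY
YYYYY
YYYYY
YYYYY
YYYYY
YYWKY
YYWKY
YYYKY
After op 4 fill(5,4,W) [39 cells changed]:
WWWWW
WWWKW
WWWWW
WWWWW
WWWWW
WWWWW
WWWKW
WWWKW
WWWKW
After op 5 fill(3,0,K) [41 cells changed]:
KKKKK
KKKKK
KKKKK
KKKKK
KKKKK
KKKKK
KKKKK
KKKKK
KKKKK
After op 6 paint(0,3,G):
KKKGK
KKKKK
KKKKK
KKKKK
KKKKK
KKKKK
KKKKK
KKKKK
KKKKK

Answer: KKKGK
KKKKK
KKKKK
KKKKK
KKKKK
KKKKK
KKKKK
KKKKK
KKKKK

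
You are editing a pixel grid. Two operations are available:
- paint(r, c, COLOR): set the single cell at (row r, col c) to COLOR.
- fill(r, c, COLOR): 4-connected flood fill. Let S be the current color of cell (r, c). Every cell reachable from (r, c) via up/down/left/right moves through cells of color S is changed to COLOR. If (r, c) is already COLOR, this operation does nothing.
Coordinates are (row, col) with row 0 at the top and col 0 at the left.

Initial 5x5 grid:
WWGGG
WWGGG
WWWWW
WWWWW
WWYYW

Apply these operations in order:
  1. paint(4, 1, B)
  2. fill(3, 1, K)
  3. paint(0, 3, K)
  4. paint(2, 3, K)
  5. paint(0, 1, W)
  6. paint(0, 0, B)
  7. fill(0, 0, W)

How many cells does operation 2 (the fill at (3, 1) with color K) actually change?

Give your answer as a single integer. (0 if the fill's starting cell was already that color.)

Answer: 16

Derivation:
After op 1 paint(4,1,B):
WWGGG
WWGGG
WWWWW
WWWWW
WBYYW
After op 2 fill(3,1,K) [16 cells changed]:
KKGGG
KKGGG
KKKKK
KKKKK
KBYYK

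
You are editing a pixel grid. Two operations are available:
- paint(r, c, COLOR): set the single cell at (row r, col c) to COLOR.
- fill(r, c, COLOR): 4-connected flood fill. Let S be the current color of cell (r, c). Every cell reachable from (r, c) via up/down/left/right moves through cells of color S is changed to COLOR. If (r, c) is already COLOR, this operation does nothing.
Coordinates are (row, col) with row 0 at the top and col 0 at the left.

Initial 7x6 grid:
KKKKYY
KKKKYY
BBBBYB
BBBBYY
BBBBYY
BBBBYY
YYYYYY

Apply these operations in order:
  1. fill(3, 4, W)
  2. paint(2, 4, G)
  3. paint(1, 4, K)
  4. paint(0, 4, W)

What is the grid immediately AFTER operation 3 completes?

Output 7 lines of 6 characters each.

Answer: KKKKWW
KKKKKW
BBBBGB
BBBBWW
BBBBWW
BBBBWW
WWWWWW

Derivation:
After op 1 fill(3,4,W) [17 cells changed]:
KKKKWW
KKKKWW
BBBBWB
BBBBWW
BBBBWW
BBBBWW
WWWWWW
After op 2 paint(2,4,G):
KKKKWW
KKKKWW
BBBBGB
BBBBWW
BBBBWW
BBBBWW
WWWWWW
After op 3 paint(1,4,K):
KKKKWW
KKKKKW
BBBBGB
BBBBWW
BBBBWW
BBBBWW
WWWWWW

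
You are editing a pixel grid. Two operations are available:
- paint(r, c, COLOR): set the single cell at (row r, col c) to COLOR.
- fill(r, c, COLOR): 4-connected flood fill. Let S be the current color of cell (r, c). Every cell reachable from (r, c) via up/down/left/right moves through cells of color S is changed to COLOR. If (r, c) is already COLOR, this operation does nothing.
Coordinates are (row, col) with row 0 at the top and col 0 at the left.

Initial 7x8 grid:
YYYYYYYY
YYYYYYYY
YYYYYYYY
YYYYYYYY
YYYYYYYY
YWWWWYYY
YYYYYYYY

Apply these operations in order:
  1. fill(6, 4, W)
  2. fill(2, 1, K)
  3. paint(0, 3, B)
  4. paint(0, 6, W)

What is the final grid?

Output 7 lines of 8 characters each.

After op 1 fill(6,4,W) [52 cells changed]:
WWWWWWWW
WWWWWWWW
WWWWWWWW
WWWWWWWW
WWWWWWWW
WWWWWWWW
WWWWWWWW
After op 2 fill(2,1,K) [56 cells changed]:
KKKKKKKK
KKKKKKKK
KKKKKKKK
KKKKKKKK
KKKKKKKK
KKKKKKKK
KKKKKKKK
After op 3 paint(0,3,B):
KKKBKKKK
KKKKKKKK
KKKKKKKK
KKKKKKKK
KKKKKKKK
KKKKKKKK
KKKKKKKK
After op 4 paint(0,6,W):
KKKBKKWK
KKKKKKKK
KKKKKKKK
KKKKKKKK
KKKKKKKK
KKKKKKKK
KKKKKKKK

Answer: KKKBKKWK
KKKKKKKK
KKKKKKKK
KKKKKKKK
KKKKKKKK
KKKKKKKK
KKKKKKKK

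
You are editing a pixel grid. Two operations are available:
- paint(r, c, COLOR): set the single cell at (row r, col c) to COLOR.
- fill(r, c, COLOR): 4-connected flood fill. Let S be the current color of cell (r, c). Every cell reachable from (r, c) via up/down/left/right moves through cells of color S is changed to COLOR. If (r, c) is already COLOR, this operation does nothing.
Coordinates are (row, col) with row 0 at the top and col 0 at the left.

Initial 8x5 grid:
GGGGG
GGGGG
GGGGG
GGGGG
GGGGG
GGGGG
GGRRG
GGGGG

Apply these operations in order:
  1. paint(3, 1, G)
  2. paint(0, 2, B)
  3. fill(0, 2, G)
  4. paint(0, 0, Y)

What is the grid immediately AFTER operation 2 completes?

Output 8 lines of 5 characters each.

After op 1 paint(3,1,G):
GGGGG
GGGGG
GGGGG
GGGGG
GGGGG
GGGGG
GGRRG
GGGGG
After op 2 paint(0,2,B):
GGBGG
GGGGG
GGGGG
GGGGG
GGGGG
GGGGG
GGRRG
GGGGG

Answer: GGBGG
GGGGG
GGGGG
GGGGG
GGGGG
GGGGG
GGRRG
GGGGG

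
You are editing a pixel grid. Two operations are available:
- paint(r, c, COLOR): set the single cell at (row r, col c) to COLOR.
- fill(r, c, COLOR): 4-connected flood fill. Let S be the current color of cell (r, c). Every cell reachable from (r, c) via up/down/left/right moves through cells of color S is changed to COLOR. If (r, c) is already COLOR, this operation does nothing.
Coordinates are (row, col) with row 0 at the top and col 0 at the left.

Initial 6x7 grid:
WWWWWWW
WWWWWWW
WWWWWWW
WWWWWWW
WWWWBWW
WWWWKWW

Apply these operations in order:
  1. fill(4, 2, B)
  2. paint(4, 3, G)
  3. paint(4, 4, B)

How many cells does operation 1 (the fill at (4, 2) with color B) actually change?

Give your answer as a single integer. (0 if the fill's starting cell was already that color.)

Answer: 40

Derivation:
After op 1 fill(4,2,B) [40 cells changed]:
BBBBBBB
BBBBBBB
BBBBBBB
BBBBBBB
BBBBBBB
BBBBKBB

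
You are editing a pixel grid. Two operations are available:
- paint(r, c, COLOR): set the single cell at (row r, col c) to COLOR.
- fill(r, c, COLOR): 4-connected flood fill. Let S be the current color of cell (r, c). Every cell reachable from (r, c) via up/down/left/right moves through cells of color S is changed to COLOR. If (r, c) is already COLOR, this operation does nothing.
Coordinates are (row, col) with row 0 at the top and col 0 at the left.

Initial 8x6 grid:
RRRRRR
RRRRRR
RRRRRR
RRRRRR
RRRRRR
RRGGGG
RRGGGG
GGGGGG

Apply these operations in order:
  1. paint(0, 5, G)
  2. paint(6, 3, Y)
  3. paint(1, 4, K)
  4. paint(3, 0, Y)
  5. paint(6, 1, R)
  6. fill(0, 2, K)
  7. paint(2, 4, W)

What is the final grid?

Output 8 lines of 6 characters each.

Answer: KKKKKG
KKKKKK
KKKKWK
YKKKKK
KKKKKK
KKGGGG
KKGYGG
GGGGGG

Derivation:
After op 1 paint(0,5,G):
RRRRRG
RRRRRR
RRRRRR
RRRRRR
RRRRRR
RRGGGG
RRGGGG
GGGGGG
After op 2 paint(6,3,Y):
RRRRRG
RRRRRR
RRRRRR
RRRRRR
RRRRRR
RRGGGG
RRGYGG
GGGGGG
After op 3 paint(1,4,K):
RRRRRG
RRRRKR
RRRRRR
RRRRRR
RRRRRR
RRGGGG
RRGYGG
GGGGGG
After op 4 paint(3,0,Y):
RRRRRG
RRRRKR
RRRRRR
YRRRRR
RRRRRR
RRGGGG
RRGYGG
GGGGGG
After op 5 paint(6,1,R):
RRRRRG
RRRRKR
RRRRRR
YRRRRR
RRRRRR
RRGGGG
RRGYGG
GGGGGG
After op 6 fill(0,2,K) [31 cells changed]:
KKKKKG
KKKKKK
KKKKKK
YKKKKK
KKKKKK
KKGGGG
KKGYGG
GGGGGG
After op 7 paint(2,4,W):
KKKKKG
KKKKKK
KKKKWK
YKKKKK
KKKKKK
KKGGGG
KKGYGG
GGGGGG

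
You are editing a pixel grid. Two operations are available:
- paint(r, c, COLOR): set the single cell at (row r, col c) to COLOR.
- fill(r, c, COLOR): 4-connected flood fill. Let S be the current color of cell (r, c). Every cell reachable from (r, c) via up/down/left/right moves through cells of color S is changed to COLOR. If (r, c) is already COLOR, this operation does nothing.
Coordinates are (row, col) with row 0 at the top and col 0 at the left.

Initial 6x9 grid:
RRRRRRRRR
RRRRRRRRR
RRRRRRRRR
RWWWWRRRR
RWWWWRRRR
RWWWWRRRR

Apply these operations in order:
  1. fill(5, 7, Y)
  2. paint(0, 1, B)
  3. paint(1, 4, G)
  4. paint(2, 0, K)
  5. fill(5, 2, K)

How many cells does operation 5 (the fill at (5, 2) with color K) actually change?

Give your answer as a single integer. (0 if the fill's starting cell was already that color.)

After op 1 fill(5,7,Y) [42 cells changed]:
YYYYYYYYY
YYYYYYYYY
YYYYYYYYY
YWWWWYYYY
YWWWWYYYY
YWWWWYYYY
After op 2 paint(0,1,B):
YBYYYYYYY
YYYYYYYYY
YYYYYYYYY
YWWWWYYYY
YWWWWYYYY
YWWWWYYYY
After op 3 paint(1,4,G):
YBYYYYYYY
YYYYGYYYY
YYYYYYYYY
YWWWWYYYY
YWWWWYYYY
YWWWWYYYY
After op 4 paint(2,0,K):
YBYYYYYYY
YYYYGYYYY
KYYYYYYYY
YWWWWYYYY
YWWWWYYYY
YWWWWYYYY
After op 5 fill(5,2,K) [12 cells changed]:
YBYYYYYYY
YYYYGYYYY
KYYYYYYYY
YKKKKYYYY
YKKKKYYYY
YKKKKYYYY

Answer: 12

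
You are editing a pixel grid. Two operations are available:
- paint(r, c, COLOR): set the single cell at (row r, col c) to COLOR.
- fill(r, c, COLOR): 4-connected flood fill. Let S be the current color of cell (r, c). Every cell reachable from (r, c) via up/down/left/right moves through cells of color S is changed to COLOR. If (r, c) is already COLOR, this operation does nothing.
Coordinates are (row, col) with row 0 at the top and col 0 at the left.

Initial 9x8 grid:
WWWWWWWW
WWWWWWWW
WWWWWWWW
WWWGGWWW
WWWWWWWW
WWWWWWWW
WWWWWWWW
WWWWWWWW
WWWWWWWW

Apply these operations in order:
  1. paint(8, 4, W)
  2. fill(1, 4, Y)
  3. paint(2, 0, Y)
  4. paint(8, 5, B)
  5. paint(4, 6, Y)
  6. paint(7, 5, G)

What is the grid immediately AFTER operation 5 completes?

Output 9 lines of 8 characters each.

Answer: YYYYYYYY
YYYYYYYY
YYYYYYYY
YYYGGYYY
YYYYYYYY
YYYYYYYY
YYYYYYYY
YYYYYYYY
YYYYYBYY

Derivation:
After op 1 paint(8,4,W):
WWWWWWWW
WWWWWWWW
WWWWWWWW
WWWGGWWW
WWWWWWWW
WWWWWWWW
WWWWWWWW
WWWWWWWW
WWWWWWWW
After op 2 fill(1,4,Y) [70 cells changed]:
YYYYYYYY
YYYYYYYY
YYYYYYYY
YYYGGYYY
YYYYYYYY
YYYYYYYY
YYYYYYYY
YYYYYYYY
YYYYYYYY
After op 3 paint(2,0,Y):
YYYYYYYY
YYYYYYYY
YYYYYYYY
YYYGGYYY
YYYYYYYY
YYYYYYYY
YYYYYYYY
YYYYYYYY
YYYYYYYY
After op 4 paint(8,5,B):
YYYYYYYY
YYYYYYYY
YYYYYYYY
YYYGGYYY
YYYYYYYY
YYYYYYYY
YYYYYYYY
YYYYYYYY
YYYYYBYY
After op 5 paint(4,6,Y):
YYYYYYYY
YYYYYYYY
YYYYYYYY
YYYGGYYY
YYYYYYYY
YYYYYYYY
YYYYYYYY
YYYYYYYY
YYYYYBYY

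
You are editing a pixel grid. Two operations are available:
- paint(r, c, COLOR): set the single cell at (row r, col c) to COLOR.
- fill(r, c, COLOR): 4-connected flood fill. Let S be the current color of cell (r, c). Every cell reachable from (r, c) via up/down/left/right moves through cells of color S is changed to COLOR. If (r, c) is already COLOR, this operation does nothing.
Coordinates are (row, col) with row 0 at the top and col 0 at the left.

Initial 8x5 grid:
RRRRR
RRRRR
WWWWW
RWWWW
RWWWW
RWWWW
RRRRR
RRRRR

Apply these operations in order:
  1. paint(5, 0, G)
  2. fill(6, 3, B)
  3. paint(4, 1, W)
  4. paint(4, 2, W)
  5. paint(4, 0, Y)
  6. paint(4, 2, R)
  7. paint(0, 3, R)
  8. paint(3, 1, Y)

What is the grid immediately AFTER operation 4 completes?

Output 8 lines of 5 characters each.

Answer: RRRRR
RRRRR
WWWWW
RWWWW
RWWWW
GWWWW
BBBBB
BBBBB

Derivation:
After op 1 paint(5,0,G):
RRRRR
RRRRR
WWWWW
RWWWW
RWWWW
GWWWW
RRRRR
RRRRR
After op 2 fill(6,3,B) [10 cells changed]:
RRRRR
RRRRR
WWWWW
RWWWW
RWWWW
GWWWW
BBBBB
BBBBB
After op 3 paint(4,1,W):
RRRRR
RRRRR
WWWWW
RWWWW
RWWWW
GWWWW
BBBBB
BBBBB
After op 4 paint(4,2,W):
RRRRR
RRRRR
WWWWW
RWWWW
RWWWW
GWWWW
BBBBB
BBBBB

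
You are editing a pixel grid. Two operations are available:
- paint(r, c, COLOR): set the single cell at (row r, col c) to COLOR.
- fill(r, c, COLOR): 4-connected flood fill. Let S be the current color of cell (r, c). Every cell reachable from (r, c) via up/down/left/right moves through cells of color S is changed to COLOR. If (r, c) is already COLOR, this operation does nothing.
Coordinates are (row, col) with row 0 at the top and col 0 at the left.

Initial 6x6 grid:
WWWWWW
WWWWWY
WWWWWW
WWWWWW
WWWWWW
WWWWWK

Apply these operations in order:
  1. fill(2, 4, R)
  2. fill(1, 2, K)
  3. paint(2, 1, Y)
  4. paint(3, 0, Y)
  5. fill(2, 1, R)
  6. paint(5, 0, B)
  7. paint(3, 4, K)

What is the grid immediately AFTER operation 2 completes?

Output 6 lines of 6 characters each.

Answer: KKKKKK
KKKKKY
KKKKKK
KKKKKK
KKKKKK
KKKKKK

Derivation:
After op 1 fill(2,4,R) [34 cells changed]:
RRRRRR
RRRRRY
RRRRRR
RRRRRR
RRRRRR
RRRRRK
After op 2 fill(1,2,K) [34 cells changed]:
KKKKKK
KKKKKY
KKKKKK
KKKKKK
KKKKKK
KKKKKK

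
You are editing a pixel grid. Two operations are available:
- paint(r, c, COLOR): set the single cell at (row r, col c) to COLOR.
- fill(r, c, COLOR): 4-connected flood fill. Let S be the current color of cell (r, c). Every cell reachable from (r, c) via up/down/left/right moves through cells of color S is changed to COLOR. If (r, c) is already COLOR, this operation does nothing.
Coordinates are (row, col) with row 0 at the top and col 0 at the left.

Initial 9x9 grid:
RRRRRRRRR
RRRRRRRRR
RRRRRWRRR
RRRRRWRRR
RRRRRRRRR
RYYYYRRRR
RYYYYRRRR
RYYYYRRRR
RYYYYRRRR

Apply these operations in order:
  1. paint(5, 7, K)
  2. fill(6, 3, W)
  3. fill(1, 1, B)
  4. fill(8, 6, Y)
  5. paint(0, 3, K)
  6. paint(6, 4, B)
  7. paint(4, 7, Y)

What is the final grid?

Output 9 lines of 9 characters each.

After op 1 paint(5,7,K):
RRRRRRRRR
RRRRRRRRR
RRRRRWRRR
RRRRRWRRR
RRRRRRRRR
RYYYYRRKR
RYYYYRRRR
RYYYYRRRR
RYYYYRRRR
After op 2 fill(6,3,W) [16 cells changed]:
RRRRRRRRR
RRRRRRRRR
RRRRRWRRR
RRRRRWRRR
RRRRRRRRR
RWWWWRRKR
RWWWWRRRR
RWWWWRRRR
RWWWWRRRR
After op 3 fill(1,1,B) [62 cells changed]:
BBBBBBBBB
BBBBBBBBB
BBBBBWBBB
BBBBBWBBB
BBBBBBBBB
BWWWWBBKB
BWWWWBBBB
BWWWWBBBB
BWWWWBBBB
After op 4 fill(8,6,Y) [62 cells changed]:
YYYYYYYYY
YYYYYYYYY
YYYYYWYYY
YYYYYWYYY
YYYYYYYYY
YWWWWYYKY
YWWWWYYYY
YWWWWYYYY
YWWWWYYYY
After op 5 paint(0,3,K):
YYYKYYYYY
YYYYYYYYY
YYYYYWYYY
YYYYYWYYY
YYYYYYYYY
YWWWWYYKY
YWWWWYYYY
YWWWWYYYY
YWWWWYYYY
After op 6 paint(6,4,B):
YYYKYYYYY
YYYYYYYYY
YYYYYWYYY
YYYYYWYYY
YYYYYYYYY
YWWWWYYKY
YWWWBYYYY
YWWWWYYYY
YWWWWYYYY
After op 7 paint(4,7,Y):
YYYKYYYYY
YYYYYYYYY
YYYYYWYYY
YYYYYWYYY
YYYYYYYYY
YWWWWYYKY
YWWWBYYYY
YWWWWYYYY
YWWWWYYYY

Answer: YYYKYYYYY
YYYYYYYYY
YYYYYWYYY
YYYYYWYYY
YYYYYYYYY
YWWWWYYKY
YWWWBYYYY
YWWWWYYYY
YWWWWYYYY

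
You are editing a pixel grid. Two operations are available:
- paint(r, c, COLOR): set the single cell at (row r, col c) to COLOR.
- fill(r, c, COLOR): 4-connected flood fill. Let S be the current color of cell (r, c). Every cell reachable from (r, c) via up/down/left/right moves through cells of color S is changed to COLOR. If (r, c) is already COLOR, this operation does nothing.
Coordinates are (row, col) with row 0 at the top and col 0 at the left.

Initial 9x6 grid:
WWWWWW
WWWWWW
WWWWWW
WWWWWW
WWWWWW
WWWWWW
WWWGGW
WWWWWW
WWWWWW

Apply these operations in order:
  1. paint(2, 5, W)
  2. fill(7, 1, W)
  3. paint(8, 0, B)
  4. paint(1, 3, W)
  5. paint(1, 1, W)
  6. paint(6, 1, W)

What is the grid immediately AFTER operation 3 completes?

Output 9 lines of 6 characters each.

Answer: WWWWWW
WWWWWW
WWWWWW
WWWWWW
WWWWWW
WWWWWW
WWWGGW
WWWWWW
BWWWWW

Derivation:
After op 1 paint(2,5,W):
WWWWWW
WWWWWW
WWWWWW
WWWWWW
WWWWWW
WWWWWW
WWWGGW
WWWWWW
WWWWWW
After op 2 fill(7,1,W) [0 cells changed]:
WWWWWW
WWWWWW
WWWWWW
WWWWWW
WWWWWW
WWWWWW
WWWGGW
WWWWWW
WWWWWW
After op 3 paint(8,0,B):
WWWWWW
WWWWWW
WWWWWW
WWWWWW
WWWWWW
WWWWWW
WWWGGW
WWWWWW
BWWWWW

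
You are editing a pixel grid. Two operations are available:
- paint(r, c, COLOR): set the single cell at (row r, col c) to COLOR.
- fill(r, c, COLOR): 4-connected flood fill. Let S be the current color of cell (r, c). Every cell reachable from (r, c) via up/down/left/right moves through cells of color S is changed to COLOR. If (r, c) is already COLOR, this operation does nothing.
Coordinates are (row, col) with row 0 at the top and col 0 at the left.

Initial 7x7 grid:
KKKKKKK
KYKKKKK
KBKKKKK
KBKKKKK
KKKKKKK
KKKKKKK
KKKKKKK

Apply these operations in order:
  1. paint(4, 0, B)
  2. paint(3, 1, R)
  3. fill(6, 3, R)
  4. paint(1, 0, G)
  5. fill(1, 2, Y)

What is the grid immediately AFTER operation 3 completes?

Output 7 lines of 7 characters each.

After op 1 paint(4,0,B):
KKKKKKK
KYKKKKK
KBKKKKK
KBKKKKK
BKKKKKK
KKKKKKK
KKKKKKK
After op 2 paint(3,1,R):
KKKKKKK
KYKKKKK
KBKKKKK
KRKKKKK
BKKKKKK
KKKKKKK
KKKKKKK
After op 3 fill(6,3,R) [45 cells changed]:
RRRRRRR
RYRRRRR
RBRRRRR
RRRRRRR
BRRRRRR
RRRRRRR
RRRRRRR

Answer: RRRRRRR
RYRRRRR
RBRRRRR
RRRRRRR
BRRRRRR
RRRRRRR
RRRRRRR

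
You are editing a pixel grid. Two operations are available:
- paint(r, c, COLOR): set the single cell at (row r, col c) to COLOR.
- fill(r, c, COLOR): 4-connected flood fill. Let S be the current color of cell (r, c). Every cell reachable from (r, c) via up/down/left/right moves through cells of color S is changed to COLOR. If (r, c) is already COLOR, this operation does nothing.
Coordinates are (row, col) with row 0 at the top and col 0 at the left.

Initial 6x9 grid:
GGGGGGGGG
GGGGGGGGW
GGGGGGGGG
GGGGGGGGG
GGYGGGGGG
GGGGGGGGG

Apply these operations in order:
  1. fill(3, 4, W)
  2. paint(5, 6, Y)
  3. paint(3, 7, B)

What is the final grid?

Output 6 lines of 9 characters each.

Answer: WWWWWWWWW
WWWWWWWWW
WWWWWWWWW
WWWWWWWBW
WWYWWWWWW
WWWWWWYWW

Derivation:
After op 1 fill(3,4,W) [52 cells changed]:
WWWWWWWWW
WWWWWWWWW
WWWWWWWWW
WWWWWWWWW
WWYWWWWWW
WWWWWWWWW
After op 2 paint(5,6,Y):
WWWWWWWWW
WWWWWWWWW
WWWWWWWWW
WWWWWWWWW
WWYWWWWWW
WWWWWWYWW
After op 3 paint(3,7,B):
WWWWWWWWW
WWWWWWWWW
WWWWWWWWW
WWWWWWWBW
WWYWWWWWW
WWWWWWYWW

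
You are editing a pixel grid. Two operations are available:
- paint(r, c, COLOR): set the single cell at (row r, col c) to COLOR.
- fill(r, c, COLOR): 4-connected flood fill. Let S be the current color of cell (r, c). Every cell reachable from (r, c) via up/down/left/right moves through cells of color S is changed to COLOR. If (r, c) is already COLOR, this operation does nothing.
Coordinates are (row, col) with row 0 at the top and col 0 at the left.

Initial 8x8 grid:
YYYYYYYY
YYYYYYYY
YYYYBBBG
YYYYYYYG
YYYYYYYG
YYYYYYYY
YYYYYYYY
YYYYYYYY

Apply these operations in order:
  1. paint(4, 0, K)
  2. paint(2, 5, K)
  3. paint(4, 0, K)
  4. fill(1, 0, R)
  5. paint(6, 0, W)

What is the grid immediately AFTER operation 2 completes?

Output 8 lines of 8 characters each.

Answer: YYYYYYYY
YYYYYYYY
YYYYBKBG
YYYYYYYG
KYYYYYYG
YYYYYYYY
YYYYYYYY
YYYYYYYY

Derivation:
After op 1 paint(4,0,K):
YYYYYYYY
YYYYYYYY
YYYYBBBG
YYYYYYYG
KYYYYYYG
YYYYYYYY
YYYYYYYY
YYYYYYYY
After op 2 paint(2,5,K):
YYYYYYYY
YYYYYYYY
YYYYBKBG
YYYYYYYG
KYYYYYYG
YYYYYYYY
YYYYYYYY
YYYYYYYY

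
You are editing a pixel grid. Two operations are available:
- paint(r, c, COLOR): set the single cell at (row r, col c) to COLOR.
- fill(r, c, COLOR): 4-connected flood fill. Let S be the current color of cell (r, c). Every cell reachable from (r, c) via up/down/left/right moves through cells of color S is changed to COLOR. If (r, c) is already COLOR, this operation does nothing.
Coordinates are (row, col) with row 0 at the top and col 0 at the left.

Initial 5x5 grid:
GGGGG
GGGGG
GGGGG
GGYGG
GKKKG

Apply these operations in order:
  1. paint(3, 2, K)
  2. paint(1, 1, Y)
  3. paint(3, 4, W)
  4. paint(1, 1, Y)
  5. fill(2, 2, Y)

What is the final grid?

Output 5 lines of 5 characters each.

After op 1 paint(3,2,K):
GGGGG
GGGGG
GGGGG
GGKGG
GKKKG
After op 2 paint(1,1,Y):
GGGGG
GYGGG
GGGGG
GGKGG
GKKKG
After op 3 paint(3,4,W):
GGGGG
GYGGG
GGGGG
GGKGW
GKKKG
After op 4 paint(1,1,Y):
GGGGG
GYGGG
GGGGG
GGKGW
GKKKG
After op 5 fill(2,2,Y) [18 cells changed]:
YYYYY
YYYYY
YYYYY
YYKYW
YKKKG

Answer: YYYYY
YYYYY
YYYYY
YYKYW
YKKKG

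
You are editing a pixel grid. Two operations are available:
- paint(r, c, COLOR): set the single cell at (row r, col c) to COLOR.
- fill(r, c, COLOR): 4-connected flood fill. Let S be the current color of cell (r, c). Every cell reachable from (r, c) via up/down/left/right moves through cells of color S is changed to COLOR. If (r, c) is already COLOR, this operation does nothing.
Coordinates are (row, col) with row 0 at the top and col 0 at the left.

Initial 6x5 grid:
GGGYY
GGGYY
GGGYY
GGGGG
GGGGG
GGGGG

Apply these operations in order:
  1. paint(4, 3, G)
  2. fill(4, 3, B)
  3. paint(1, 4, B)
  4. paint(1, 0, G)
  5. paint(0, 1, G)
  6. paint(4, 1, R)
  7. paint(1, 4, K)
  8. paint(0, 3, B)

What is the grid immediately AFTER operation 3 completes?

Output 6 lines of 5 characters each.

After op 1 paint(4,3,G):
GGGYY
GGGYY
GGGYY
GGGGG
GGGGG
GGGGG
After op 2 fill(4,3,B) [24 cells changed]:
BBBYY
BBBYY
BBBYY
BBBBB
BBBBB
BBBBB
After op 3 paint(1,4,B):
BBBYY
BBBYB
BBBYY
BBBBB
BBBBB
BBBBB

Answer: BBBYY
BBBYB
BBBYY
BBBBB
BBBBB
BBBBB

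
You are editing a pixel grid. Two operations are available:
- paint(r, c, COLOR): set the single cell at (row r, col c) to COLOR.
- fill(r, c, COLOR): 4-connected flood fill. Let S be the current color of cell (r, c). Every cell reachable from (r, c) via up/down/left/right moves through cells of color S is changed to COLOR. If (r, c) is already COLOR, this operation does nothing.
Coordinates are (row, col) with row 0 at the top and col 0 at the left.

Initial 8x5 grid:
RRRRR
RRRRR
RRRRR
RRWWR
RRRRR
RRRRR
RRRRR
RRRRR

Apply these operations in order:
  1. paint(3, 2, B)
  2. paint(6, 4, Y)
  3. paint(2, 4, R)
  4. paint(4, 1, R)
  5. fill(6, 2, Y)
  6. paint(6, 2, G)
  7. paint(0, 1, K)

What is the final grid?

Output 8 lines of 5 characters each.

Answer: YKYYY
YYYYY
YYYYY
YYBWY
YYYYY
YYYYY
YYGYY
YYYYY

Derivation:
After op 1 paint(3,2,B):
RRRRR
RRRRR
RRRRR
RRBWR
RRRRR
RRRRR
RRRRR
RRRRR
After op 2 paint(6,4,Y):
RRRRR
RRRRR
RRRRR
RRBWR
RRRRR
RRRRR
RRRRY
RRRRR
After op 3 paint(2,4,R):
RRRRR
RRRRR
RRRRR
RRBWR
RRRRR
RRRRR
RRRRY
RRRRR
After op 4 paint(4,1,R):
RRRRR
RRRRR
RRRRR
RRBWR
RRRRR
RRRRR
RRRRY
RRRRR
After op 5 fill(6,2,Y) [37 cells changed]:
YYYYY
YYYYY
YYYYY
YYBWY
YYYYY
YYYYY
YYYYY
YYYYY
After op 6 paint(6,2,G):
YYYYY
YYYYY
YYYYY
YYBWY
YYYYY
YYYYY
YYGYY
YYYYY
After op 7 paint(0,1,K):
YKYYY
YYYYY
YYYYY
YYBWY
YYYYY
YYYYY
YYGYY
YYYYY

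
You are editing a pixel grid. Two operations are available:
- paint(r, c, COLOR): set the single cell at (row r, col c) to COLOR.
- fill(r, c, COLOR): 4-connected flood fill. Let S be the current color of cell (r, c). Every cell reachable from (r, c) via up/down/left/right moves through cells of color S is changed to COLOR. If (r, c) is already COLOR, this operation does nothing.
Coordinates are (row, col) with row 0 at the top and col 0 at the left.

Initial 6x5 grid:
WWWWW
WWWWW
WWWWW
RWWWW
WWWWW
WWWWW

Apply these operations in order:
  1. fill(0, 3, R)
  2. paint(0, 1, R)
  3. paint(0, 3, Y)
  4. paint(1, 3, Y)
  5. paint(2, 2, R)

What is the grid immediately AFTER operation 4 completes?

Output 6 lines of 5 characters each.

Answer: RRRYR
RRRYR
RRRRR
RRRRR
RRRRR
RRRRR

Derivation:
After op 1 fill(0,3,R) [29 cells changed]:
RRRRR
RRRRR
RRRRR
RRRRR
RRRRR
RRRRR
After op 2 paint(0,1,R):
RRRRR
RRRRR
RRRRR
RRRRR
RRRRR
RRRRR
After op 3 paint(0,3,Y):
RRRYR
RRRRR
RRRRR
RRRRR
RRRRR
RRRRR
After op 4 paint(1,3,Y):
RRRYR
RRRYR
RRRRR
RRRRR
RRRRR
RRRRR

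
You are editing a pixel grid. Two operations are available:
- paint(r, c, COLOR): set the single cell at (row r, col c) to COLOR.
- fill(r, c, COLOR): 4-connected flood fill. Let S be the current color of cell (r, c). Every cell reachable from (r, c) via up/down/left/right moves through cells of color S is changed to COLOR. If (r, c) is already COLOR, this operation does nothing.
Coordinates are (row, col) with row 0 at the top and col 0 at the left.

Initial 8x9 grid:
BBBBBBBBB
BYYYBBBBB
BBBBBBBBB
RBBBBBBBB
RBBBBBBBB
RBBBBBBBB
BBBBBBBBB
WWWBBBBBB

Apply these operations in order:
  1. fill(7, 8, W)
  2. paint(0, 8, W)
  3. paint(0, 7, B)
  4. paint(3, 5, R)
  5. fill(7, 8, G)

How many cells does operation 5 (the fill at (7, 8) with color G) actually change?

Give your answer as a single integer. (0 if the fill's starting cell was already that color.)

After op 1 fill(7,8,W) [63 cells changed]:
WWWWWWWWW
WYYYWWWWW
WWWWWWWWW
RWWWWWWWW
RWWWWWWWW
RWWWWWWWW
WWWWWWWWW
WWWWWWWWW
After op 2 paint(0,8,W):
WWWWWWWWW
WYYYWWWWW
WWWWWWWWW
RWWWWWWWW
RWWWWWWWW
RWWWWWWWW
WWWWWWWWW
WWWWWWWWW
After op 3 paint(0,7,B):
WWWWWWWBW
WYYYWWWWW
WWWWWWWWW
RWWWWWWWW
RWWWWWWWW
RWWWWWWWW
WWWWWWWWW
WWWWWWWWW
After op 4 paint(3,5,R):
WWWWWWWBW
WYYYWWWWW
WWWWWWWWW
RWWWWRWWW
RWWWWWWWW
RWWWWWWWW
WWWWWWWWW
WWWWWWWWW
After op 5 fill(7,8,G) [64 cells changed]:
GGGGGGGBG
GYYYGGGGG
GGGGGGGGG
RGGGGRGGG
RGGGGGGGG
RGGGGGGGG
GGGGGGGGG
GGGGGGGGG

Answer: 64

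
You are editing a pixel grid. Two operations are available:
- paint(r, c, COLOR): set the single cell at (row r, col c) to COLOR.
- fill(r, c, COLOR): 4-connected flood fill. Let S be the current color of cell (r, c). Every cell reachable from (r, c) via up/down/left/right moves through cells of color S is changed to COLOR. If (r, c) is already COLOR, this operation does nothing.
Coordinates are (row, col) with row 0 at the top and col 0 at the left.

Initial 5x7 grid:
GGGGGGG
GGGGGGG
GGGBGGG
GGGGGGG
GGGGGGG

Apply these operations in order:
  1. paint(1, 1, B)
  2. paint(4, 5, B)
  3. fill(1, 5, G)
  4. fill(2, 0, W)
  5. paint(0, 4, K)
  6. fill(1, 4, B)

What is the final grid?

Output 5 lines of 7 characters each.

Answer: BBBBKBB
BBBBBBB
BBBBBBB
BBBBBBB
BBBBBBB

Derivation:
After op 1 paint(1,1,B):
GGGGGGG
GBGGGGG
GGGBGGG
GGGGGGG
GGGGGGG
After op 2 paint(4,5,B):
GGGGGGG
GBGGGGG
GGGBGGG
GGGGGGG
GGGGGBG
After op 3 fill(1,5,G) [0 cells changed]:
GGGGGGG
GBGGGGG
GGGBGGG
GGGGGGG
GGGGGBG
After op 4 fill(2,0,W) [32 cells changed]:
WWWWWWW
WBWWWWW
WWWBWWW
WWWWWWW
WWWWWBW
After op 5 paint(0,4,K):
WWWWKWW
WBWWWWW
WWWBWWW
WWWWWWW
WWWWWBW
After op 6 fill(1,4,B) [31 cells changed]:
BBBBKBB
BBBBBBB
BBBBBBB
BBBBBBB
BBBBBBB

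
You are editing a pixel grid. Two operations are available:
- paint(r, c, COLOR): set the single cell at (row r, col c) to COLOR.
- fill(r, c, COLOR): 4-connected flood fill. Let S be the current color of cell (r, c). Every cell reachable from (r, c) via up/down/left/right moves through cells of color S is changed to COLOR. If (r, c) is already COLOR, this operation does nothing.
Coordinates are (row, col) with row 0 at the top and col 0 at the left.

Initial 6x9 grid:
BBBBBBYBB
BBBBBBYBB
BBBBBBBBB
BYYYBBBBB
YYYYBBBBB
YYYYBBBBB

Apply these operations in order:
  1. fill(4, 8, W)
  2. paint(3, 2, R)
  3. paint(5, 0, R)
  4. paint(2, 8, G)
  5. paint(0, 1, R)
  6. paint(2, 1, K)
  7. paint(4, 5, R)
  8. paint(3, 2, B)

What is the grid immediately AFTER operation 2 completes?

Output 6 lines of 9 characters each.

Answer: WWWWWWYWW
WWWWWWYWW
WWWWWWWWW
WYRYWWWWW
YYYYWWWWW
YYYYWWWWW

Derivation:
After op 1 fill(4,8,W) [41 cells changed]:
WWWWWWYWW
WWWWWWYWW
WWWWWWWWW
WYYYWWWWW
YYYYWWWWW
YYYYWWWWW
After op 2 paint(3,2,R):
WWWWWWYWW
WWWWWWYWW
WWWWWWWWW
WYRYWWWWW
YYYYWWWWW
YYYYWWWWW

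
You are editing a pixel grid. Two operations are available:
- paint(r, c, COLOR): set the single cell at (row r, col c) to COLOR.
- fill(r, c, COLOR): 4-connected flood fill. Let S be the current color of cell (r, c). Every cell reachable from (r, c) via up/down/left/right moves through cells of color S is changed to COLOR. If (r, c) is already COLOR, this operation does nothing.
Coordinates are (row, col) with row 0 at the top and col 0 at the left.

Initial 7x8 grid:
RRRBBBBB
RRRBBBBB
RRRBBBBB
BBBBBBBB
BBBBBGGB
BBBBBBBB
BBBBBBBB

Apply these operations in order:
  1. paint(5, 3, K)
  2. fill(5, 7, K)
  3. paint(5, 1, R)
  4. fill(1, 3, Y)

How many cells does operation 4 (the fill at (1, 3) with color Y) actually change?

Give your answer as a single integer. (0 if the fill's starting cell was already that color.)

After op 1 paint(5,3,K):
RRRBBBBB
RRRBBBBB
RRRBBBBB
BBBBBBBB
BBBBBGGB
BBBKBBBB
BBBBBBBB
After op 2 fill(5,7,K) [44 cells changed]:
RRRKKKKK
RRRKKKKK
RRRKKKKK
KKKKKKKK
KKKKKGGK
KKKKKKKK
KKKKKKKK
After op 3 paint(5,1,R):
RRRKKKKK
RRRKKKKK
RRRKKKKK
KKKKKKKK
KKKKKGGK
KRKKKKKK
KKKKKKKK
After op 4 fill(1,3,Y) [44 cells changed]:
RRRYYYYY
RRRYYYYY
RRRYYYYY
YYYYYYYY
YYYYYGGY
YRYYYYYY
YYYYYYYY

Answer: 44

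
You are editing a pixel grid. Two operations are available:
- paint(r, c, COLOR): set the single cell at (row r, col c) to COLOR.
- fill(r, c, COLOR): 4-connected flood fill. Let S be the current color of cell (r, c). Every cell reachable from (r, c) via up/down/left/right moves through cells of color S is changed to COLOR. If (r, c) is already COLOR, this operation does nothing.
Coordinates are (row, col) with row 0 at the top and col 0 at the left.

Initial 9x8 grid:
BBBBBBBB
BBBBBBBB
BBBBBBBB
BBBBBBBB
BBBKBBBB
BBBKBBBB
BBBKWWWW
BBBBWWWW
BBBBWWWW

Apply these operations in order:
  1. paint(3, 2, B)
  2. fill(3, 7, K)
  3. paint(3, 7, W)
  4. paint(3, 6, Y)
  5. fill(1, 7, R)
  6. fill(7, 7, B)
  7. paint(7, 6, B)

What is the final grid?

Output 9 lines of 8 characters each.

Answer: RRRRRRRR
RRRRRRRR
RRRRRRRR
RRRRRRYW
RRRRRRRR
RRRRRRRR
RRRRBBBB
RRRRBBBB
RRRRBBBB

Derivation:
After op 1 paint(3,2,B):
BBBBBBBB
BBBBBBBB
BBBBBBBB
BBBBBBBB
BBBKBBBB
BBBKBBBB
BBBKWWWW
BBBBWWWW
BBBBWWWW
After op 2 fill(3,7,K) [57 cells changed]:
KKKKKKKK
KKKKKKKK
KKKKKKKK
KKKKKKKK
KKKKKKKK
KKKKKKKK
KKKKWWWW
KKKKWWWW
KKKKWWWW
After op 3 paint(3,7,W):
KKKKKKKK
KKKKKKKK
KKKKKKKK
KKKKKKKW
KKKKKKKK
KKKKKKKK
KKKKWWWW
KKKKWWWW
KKKKWWWW
After op 4 paint(3,6,Y):
KKKKKKKK
KKKKKKKK
KKKKKKKK
KKKKKKYW
KKKKKKKK
KKKKKKKK
KKKKWWWW
KKKKWWWW
KKKKWWWW
After op 5 fill(1,7,R) [58 cells changed]:
RRRRRRRR
RRRRRRRR
RRRRRRRR
RRRRRRYW
RRRRRRRR
RRRRRRRR
RRRRWWWW
RRRRWWWW
RRRRWWWW
After op 6 fill(7,7,B) [12 cells changed]:
RRRRRRRR
RRRRRRRR
RRRRRRRR
RRRRRRYW
RRRRRRRR
RRRRRRRR
RRRRBBBB
RRRRBBBB
RRRRBBBB
After op 7 paint(7,6,B):
RRRRRRRR
RRRRRRRR
RRRRRRRR
RRRRRRYW
RRRRRRRR
RRRRRRRR
RRRRBBBB
RRRRBBBB
RRRRBBBB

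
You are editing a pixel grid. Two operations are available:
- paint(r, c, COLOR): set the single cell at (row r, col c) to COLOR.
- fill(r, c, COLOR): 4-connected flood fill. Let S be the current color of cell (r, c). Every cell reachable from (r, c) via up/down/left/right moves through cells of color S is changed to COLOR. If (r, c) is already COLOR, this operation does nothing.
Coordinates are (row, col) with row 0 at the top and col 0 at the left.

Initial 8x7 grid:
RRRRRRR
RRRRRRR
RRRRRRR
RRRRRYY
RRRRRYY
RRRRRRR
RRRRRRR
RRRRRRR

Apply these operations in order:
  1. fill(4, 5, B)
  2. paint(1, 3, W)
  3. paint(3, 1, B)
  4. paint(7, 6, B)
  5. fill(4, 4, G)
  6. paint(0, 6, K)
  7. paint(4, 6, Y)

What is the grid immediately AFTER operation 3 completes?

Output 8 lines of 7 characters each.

After op 1 fill(4,5,B) [4 cells changed]:
RRRRRRR
RRRRRRR
RRRRRRR
RRRRRBB
RRRRRBB
RRRRRRR
RRRRRRR
RRRRRRR
After op 2 paint(1,3,W):
RRRRRRR
RRRWRRR
RRRRRRR
RRRRRBB
RRRRRBB
RRRRRRR
RRRRRRR
RRRRRRR
After op 3 paint(3,1,B):
RRRRRRR
RRRWRRR
RRRRRRR
RBRRRBB
RRRRRBB
RRRRRRR
RRRRRRR
RRRRRRR

Answer: RRRRRRR
RRRWRRR
RRRRRRR
RBRRRBB
RRRRRBB
RRRRRRR
RRRRRRR
RRRRRRR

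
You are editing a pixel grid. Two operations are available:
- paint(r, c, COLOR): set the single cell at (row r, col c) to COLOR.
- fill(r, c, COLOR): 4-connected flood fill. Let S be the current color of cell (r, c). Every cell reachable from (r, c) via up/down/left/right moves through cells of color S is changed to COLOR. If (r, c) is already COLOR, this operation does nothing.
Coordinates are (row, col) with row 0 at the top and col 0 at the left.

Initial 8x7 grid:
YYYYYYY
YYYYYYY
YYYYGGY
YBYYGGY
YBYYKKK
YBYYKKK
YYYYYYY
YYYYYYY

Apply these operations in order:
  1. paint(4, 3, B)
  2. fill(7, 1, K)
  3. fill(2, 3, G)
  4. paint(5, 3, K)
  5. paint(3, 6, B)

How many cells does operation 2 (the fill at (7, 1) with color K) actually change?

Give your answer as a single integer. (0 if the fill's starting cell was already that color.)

Answer: 42

Derivation:
After op 1 paint(4,3,B):
YYYYYYY
YYYYYYY
YYYYGGY
YBYYGGY
YBYBKKK
YBYYKKK
YYYYYYY
YYYYYYY
After op 2 fill(7,1,K) [42 cells changed]:
KKKKKKK
KKKKKKK
KKKKGGK
KBKKGGK
KBKBKKK
KBKKKKK
KKKKKKK
KKKKKKK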